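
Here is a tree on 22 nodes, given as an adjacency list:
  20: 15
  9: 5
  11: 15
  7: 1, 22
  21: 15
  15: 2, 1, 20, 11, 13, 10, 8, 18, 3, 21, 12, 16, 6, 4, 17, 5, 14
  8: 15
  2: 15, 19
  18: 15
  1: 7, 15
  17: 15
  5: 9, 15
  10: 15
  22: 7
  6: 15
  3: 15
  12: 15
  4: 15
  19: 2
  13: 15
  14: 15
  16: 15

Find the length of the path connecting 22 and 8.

22–7–1–15–8: 4 edges.

4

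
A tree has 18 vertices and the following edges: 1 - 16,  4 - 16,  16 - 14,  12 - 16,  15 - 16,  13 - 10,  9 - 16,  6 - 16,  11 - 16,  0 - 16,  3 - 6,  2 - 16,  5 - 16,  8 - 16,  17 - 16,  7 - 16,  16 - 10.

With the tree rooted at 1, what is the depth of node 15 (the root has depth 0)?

2

Climbing from 15 to the root: 15–16–1. That's 2 steps.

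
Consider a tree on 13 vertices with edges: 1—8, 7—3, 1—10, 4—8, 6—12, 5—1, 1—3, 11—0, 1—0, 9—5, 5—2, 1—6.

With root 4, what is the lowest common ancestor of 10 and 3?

1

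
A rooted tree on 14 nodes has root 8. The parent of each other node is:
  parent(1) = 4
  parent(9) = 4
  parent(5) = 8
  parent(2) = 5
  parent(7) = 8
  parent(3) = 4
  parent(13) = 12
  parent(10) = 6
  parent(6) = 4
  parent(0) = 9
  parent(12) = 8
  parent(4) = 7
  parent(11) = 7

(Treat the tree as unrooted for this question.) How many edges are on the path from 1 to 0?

3

The path is 1 – 4 – 9 – 0, which has 3 edges.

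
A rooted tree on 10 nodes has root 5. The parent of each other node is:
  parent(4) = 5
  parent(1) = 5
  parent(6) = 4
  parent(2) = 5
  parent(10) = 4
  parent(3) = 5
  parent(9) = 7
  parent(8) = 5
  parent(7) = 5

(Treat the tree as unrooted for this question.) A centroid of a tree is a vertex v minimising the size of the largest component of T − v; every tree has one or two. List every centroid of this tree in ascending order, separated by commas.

5

Removing 5 splits the tree into components of sizes 3, 2, 1, 1, 1, 1; the largest is 3 ≤ ⌊10/2⌋ = 5.
No neighbour of 5 does as well, so 5 is the unique centroid.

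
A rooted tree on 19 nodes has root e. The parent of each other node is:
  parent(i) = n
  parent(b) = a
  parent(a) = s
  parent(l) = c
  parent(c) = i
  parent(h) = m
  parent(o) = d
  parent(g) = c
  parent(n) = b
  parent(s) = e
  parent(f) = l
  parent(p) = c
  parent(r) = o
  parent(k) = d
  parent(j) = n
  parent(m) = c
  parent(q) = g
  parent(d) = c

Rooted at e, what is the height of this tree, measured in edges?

9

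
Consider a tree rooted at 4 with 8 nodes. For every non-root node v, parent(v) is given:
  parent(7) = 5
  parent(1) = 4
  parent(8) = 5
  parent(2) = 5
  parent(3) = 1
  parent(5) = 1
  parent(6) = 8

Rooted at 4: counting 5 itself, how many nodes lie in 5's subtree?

5

5's subtree: {5, 7, 2, 8, 6}, size 5.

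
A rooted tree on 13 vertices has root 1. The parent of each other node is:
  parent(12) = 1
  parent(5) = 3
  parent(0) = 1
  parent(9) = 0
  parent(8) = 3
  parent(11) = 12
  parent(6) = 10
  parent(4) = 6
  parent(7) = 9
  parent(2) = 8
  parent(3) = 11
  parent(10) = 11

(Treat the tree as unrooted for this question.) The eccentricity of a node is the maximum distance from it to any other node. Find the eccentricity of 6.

7

The node farthest from 6 is 7, via 6–10–11–12–1–0–9–7 — 7 edges.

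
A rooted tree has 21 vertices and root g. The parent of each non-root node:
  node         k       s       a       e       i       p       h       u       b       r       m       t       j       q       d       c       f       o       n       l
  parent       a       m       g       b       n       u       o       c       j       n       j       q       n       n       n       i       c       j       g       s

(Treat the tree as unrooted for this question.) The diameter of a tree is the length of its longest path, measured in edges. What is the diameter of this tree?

8

Starting from p, a farthest node is l at distance 8.
One longest path: p - u - c - i - n - j - m - s - l.
So the diameter is 8.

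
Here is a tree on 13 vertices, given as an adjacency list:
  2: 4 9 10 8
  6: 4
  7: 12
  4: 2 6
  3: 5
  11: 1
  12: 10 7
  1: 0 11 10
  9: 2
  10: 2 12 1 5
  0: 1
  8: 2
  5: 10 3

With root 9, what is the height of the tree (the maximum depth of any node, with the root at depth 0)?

4

The longest root-to-leaf path is 9–2–10–12–7 (4 edges).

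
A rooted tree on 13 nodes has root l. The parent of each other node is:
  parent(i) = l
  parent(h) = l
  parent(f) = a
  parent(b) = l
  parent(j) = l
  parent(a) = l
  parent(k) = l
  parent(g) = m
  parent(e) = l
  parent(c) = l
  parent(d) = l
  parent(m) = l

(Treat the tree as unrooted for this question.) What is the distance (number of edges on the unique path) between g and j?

g – m – l – j: 3 edges.

3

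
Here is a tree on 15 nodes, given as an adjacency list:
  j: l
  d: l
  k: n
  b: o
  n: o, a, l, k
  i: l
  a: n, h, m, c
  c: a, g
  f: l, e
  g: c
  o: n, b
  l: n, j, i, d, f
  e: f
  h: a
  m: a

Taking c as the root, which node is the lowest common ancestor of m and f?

a

m's ancestor chain is m, a, c and f's is f, l, n, a, c; they first meet at a.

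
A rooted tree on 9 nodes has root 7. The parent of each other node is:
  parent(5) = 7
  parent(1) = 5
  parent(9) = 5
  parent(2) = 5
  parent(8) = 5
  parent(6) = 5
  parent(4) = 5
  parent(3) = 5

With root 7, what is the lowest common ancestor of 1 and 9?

5

1's ancestor chain is 1, 5, 7 and 9's is 9, 5, 7; they first meet at 5.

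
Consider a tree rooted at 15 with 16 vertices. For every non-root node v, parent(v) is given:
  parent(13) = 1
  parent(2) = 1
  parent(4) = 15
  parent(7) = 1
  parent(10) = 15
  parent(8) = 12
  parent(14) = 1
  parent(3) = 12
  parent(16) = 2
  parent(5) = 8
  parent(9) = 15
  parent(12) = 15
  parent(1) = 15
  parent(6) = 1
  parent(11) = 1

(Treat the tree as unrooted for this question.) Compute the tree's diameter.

6

A longest path is 5–8–12–15–1–2–16, with 6 edges.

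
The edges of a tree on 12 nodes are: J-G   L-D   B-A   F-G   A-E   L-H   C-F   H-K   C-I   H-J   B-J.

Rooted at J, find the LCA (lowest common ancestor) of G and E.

J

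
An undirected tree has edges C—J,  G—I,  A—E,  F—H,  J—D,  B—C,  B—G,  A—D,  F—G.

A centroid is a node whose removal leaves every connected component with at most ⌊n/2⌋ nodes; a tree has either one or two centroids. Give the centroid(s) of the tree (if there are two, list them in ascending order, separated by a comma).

B, C

Removing B splits the tree into components of sizes 5, 4; the largest is 5 ≤ ⌊10/2⌋ = 5.
C is adjacent to B and is also a centroid (the largest component after removing it is likewise 5).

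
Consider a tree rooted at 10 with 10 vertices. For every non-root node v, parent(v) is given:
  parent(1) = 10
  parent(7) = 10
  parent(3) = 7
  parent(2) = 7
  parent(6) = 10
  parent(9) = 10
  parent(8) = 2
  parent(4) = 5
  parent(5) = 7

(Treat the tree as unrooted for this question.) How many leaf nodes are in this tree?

6

The leaves are 1, 3, 4, 6, 8, 9.
That is 6 leaves.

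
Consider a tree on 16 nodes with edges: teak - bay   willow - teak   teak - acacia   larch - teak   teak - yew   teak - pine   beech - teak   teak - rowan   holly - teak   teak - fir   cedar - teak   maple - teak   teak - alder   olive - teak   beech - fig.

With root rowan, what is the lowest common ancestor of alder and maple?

Ancestors of alder (toward the root): alder, teak, rowan.
Ancestors of maple: maple, teak, rowan.
The deepest node appearing in both lists is teak.

teak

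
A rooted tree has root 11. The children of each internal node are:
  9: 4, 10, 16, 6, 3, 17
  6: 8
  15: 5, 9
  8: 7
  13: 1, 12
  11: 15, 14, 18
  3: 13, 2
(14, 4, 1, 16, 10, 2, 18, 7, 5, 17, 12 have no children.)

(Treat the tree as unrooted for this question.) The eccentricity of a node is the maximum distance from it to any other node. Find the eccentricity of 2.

5

Distances from 2 peak at 5, attained at 18 (14, 7 also at distance 5).
2–3–9–15–11–18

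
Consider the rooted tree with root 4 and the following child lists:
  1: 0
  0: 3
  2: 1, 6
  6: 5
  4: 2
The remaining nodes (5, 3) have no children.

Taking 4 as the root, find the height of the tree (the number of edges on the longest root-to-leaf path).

4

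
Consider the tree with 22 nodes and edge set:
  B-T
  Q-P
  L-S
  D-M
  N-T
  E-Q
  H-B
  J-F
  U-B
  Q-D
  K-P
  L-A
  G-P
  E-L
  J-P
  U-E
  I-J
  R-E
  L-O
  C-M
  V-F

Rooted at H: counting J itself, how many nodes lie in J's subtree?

The subtree rooted at J contains: J, F, I, V — 4 nodes.

4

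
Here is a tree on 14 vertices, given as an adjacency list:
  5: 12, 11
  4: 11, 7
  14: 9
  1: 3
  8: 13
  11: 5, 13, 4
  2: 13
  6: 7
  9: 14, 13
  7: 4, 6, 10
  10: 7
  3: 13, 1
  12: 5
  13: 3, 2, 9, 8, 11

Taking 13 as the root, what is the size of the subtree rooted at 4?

4's subtree: {4, 7, 10, 6}, size 4.

4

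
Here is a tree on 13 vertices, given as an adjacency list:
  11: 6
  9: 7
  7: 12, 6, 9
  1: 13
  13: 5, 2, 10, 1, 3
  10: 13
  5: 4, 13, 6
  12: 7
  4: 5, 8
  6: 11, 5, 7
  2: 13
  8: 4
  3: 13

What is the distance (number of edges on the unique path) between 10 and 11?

4

The path is 10–13–5–6–11, which has 4 edges.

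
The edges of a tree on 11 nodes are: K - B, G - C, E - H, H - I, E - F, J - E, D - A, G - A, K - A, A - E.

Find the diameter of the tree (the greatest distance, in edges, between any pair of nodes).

A longest path is I–H–E–A–G–C, with 5 edges.

5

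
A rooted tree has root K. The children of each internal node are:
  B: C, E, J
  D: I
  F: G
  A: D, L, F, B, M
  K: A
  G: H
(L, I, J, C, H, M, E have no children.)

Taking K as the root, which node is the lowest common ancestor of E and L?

A

E's ancestor chain is E, B, A, K and L's is L, A, K; they first meet at A.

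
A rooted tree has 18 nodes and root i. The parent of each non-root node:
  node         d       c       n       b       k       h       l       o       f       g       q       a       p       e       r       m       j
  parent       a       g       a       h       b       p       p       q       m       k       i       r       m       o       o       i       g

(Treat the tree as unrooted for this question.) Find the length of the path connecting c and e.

The path is c - g - k - b - h - p - m - i - q - o - e, which has 10 edges.

10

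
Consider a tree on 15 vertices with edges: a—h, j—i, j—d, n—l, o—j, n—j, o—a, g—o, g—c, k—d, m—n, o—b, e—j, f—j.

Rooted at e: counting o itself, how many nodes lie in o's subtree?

The subtree rooted at o contains: o, b, g, a, c, h — 6 nodes.

6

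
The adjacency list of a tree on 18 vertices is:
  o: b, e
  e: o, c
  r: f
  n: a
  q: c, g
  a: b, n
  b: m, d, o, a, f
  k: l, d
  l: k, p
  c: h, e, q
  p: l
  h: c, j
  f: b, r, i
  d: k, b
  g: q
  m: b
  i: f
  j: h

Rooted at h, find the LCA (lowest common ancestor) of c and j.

Path c→root: c h; path j→root: j h.
First common node: h.

h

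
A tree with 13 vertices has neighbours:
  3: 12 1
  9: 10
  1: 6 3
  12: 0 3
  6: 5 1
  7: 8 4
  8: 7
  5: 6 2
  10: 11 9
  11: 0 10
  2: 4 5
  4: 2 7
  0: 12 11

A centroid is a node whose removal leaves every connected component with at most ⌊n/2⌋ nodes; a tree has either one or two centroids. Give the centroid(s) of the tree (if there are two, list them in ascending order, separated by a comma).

If 1 is removed the pieces have sizes 6, 6, all ≤ ⌊13/2⌋ = 6.
Every other node leaves some component of size > 6, so the centroid is unique.

1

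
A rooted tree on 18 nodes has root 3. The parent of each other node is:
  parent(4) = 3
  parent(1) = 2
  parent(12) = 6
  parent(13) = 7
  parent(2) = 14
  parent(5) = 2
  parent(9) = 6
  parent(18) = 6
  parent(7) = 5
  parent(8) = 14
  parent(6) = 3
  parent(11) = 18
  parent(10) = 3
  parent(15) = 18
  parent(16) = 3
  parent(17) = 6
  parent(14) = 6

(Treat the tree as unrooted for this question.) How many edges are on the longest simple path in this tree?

7

BFS from 13 reaches 16 last, at distance 7; BFS from 16 confirms no node is farther.
Path: 13 - 7 - 5 - 2 - 14 - 6 - 3 - 16.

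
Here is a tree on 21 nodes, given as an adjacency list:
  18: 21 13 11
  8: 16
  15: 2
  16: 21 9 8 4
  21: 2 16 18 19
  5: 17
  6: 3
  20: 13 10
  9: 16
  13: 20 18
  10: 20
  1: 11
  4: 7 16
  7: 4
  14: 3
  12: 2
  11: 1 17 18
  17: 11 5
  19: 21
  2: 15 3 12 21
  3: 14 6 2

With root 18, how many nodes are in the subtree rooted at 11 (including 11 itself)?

4

11's subtree: {11, 17, 1, 5}, size 4.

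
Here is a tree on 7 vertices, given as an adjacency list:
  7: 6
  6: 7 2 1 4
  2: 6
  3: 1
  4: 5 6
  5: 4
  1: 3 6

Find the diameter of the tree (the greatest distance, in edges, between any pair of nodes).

Starting from 3, a farthest node is 5 at distance 4.
One longest path: 3-1-6-4-5.
So the diameter is 4.

4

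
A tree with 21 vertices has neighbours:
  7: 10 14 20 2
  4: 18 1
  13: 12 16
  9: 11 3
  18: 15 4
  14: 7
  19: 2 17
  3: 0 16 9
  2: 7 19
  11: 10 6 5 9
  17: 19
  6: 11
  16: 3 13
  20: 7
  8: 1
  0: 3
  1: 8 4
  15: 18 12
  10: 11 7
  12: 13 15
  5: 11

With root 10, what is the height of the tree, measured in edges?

11

The longest root-to-leaf path is 10 → 11 → 9 → 3 → 16 → 13 → 12 → 15 → 18 → 4 → 1 → 8 (11 edges).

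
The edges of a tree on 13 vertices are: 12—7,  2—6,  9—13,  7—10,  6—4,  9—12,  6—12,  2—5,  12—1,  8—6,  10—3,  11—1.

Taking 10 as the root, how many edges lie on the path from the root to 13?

Climbing from 13 to the root: 13–9–12–7–10. That's 4 steps.

4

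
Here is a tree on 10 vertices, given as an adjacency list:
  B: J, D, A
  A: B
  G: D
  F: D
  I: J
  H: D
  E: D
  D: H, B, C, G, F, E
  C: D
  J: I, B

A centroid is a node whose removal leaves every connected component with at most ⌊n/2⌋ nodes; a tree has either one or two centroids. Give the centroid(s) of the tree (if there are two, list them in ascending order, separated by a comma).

D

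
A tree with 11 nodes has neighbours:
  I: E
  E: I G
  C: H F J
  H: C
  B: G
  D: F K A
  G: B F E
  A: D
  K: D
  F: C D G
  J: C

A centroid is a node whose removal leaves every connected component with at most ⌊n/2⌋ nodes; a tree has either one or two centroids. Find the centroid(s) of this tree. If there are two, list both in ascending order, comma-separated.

F

Delete F: the remaining components have sizes 4, 3, 3. Max 4 ≤ 5, so F is a centroid.
Every other node leaves some component of size > 5, so the centroid is unique.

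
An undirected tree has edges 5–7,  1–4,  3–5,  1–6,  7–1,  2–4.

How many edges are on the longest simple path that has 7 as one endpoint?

Distances from 7 peak at 3, attained at 2.
7–1–4–2

3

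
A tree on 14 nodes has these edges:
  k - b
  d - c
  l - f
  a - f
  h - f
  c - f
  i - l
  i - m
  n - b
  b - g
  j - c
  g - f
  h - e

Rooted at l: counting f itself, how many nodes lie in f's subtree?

The subtree rooted at f contains: f, g, a, c, h, b, j, d, e, k, n — 11 nodes.

11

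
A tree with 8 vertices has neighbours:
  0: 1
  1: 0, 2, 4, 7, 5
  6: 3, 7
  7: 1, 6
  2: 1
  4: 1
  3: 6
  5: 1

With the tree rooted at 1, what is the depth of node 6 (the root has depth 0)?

Path from 1 to 6: 1 – 7 – 6, which has 2 edges.

2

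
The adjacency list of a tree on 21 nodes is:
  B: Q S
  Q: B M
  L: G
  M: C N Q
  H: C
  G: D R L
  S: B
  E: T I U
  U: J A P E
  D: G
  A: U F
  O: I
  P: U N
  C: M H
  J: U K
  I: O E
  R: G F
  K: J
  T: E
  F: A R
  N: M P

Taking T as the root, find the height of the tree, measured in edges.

8

The longest root-to-leaf path is T – E – U – P – N – M – Q – B – S (8 edges).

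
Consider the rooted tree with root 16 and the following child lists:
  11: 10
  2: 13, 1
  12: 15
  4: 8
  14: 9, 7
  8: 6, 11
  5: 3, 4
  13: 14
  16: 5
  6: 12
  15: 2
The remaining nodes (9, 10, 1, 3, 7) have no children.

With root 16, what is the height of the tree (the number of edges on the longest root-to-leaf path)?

7 sits deepest: 16–5–4–8–6–12–15–2–13–14–7 — 10 edges from the root.

10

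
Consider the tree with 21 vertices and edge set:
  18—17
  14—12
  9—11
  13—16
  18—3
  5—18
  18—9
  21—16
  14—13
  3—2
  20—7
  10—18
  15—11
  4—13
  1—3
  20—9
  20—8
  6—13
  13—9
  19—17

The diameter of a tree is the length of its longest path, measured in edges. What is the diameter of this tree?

6

Starting from 19, a farthest node is 21 at distance 6.
One longest path: 19–17–18–9–13–16–21.
So the diameter is 6.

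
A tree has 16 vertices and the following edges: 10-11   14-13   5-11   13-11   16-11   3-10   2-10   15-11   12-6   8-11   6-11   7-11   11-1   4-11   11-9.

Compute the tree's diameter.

BFS from 3 reaches 12 last, at distance 4; BFS from 12 confirms no node is farther.
Path: 3 - 10 - 11 - 6 - 12.

4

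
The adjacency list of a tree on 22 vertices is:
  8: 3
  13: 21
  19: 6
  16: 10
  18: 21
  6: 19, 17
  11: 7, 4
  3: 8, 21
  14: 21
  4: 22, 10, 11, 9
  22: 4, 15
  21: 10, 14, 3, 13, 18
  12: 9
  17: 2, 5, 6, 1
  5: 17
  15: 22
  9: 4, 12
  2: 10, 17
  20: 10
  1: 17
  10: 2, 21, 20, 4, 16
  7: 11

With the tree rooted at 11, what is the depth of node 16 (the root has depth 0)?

11 → 4 → 10 → 16 — 3 edges.

3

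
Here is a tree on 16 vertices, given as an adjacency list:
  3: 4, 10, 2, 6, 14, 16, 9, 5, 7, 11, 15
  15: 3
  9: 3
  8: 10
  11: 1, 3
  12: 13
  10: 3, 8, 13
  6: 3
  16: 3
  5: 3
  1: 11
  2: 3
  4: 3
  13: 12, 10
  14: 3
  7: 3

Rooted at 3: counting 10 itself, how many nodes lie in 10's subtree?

4

10's subtree: {10, 13, 8, 12}, size 4.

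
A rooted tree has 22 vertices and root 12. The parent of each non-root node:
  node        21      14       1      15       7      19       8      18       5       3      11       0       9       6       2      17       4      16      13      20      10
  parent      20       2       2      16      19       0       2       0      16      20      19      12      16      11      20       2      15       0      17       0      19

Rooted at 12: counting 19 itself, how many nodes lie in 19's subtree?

5

The subtree rooted at 19 contains: 19, 11, 7, 10, 6 — 5 nodes.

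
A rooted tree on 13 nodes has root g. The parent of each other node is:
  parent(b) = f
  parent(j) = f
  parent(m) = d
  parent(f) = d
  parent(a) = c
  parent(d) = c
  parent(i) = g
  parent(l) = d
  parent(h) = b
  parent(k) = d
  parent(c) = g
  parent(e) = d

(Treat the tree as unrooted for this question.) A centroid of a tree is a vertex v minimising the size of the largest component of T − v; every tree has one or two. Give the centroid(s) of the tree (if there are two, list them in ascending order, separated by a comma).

d

Delete d: the remaining components have sizes 4, 4, 1, 1, 1, 1. Max 4 ≤ 6, so d is a centroid.
No neighbour of d does as well, so d is the unique centroid.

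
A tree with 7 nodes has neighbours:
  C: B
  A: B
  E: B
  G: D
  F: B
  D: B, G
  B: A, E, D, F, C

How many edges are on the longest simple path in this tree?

3

A longest path is G - D - B - E, with 3 edges.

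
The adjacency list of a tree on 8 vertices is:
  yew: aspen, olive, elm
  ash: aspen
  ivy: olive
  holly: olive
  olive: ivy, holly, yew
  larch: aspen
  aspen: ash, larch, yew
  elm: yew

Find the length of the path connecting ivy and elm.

3

The path is ivy – olive – yew – elm, which has 3 edges.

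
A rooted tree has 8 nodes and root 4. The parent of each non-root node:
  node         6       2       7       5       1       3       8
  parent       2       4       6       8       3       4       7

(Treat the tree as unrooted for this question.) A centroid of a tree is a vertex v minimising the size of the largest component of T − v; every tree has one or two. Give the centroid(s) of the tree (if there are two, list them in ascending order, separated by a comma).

2, 6

If 2 is removed the pieces have sizes 4, 3, all ≤ ⌊8/2⌋ = 4.
Its neighbour 6 also leaves a largest component of size 4, so both are centroids.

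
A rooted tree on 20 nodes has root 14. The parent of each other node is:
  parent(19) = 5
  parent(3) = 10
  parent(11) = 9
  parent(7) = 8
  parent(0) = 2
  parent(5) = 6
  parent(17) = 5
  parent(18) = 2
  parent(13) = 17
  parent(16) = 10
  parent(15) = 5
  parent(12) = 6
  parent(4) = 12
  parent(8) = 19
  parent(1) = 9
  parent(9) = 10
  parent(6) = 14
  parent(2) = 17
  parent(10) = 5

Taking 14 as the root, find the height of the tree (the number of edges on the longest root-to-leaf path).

5

The longest root-to-leaf path is 14–6–5–17–2–18 (5 edges).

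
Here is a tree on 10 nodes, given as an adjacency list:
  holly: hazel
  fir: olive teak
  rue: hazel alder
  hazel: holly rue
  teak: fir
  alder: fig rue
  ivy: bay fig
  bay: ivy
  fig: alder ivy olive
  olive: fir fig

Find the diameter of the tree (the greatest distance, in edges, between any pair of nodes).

Starting from holly, a farthest node is teak at distance 7.
One longest path: holly-hazel-rue-alder-fig-olive-fir-teak.
So the diameter is 7.

7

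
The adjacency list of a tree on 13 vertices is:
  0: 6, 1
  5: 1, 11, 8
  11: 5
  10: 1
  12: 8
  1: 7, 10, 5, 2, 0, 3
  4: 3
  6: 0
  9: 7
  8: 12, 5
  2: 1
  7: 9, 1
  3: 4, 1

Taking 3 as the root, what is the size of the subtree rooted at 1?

11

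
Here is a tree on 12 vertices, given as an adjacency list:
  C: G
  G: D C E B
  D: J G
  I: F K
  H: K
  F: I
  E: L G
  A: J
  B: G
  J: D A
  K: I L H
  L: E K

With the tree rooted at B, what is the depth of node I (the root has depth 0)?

5

Path from B to I: B–G–E–L–K–I, which has 5 edges.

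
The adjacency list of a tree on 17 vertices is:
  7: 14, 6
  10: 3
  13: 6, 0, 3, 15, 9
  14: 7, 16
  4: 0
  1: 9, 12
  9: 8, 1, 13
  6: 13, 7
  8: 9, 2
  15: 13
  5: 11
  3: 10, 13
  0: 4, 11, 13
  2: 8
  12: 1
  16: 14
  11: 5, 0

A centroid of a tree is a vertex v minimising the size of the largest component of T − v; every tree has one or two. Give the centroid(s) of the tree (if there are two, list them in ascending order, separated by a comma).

Delete 13: the remaining components have sizes 5, 4, 4, 2, 1. Max 5 ≤ 8, so 13 is a centroid.
Every other node leaves some component of size > 8, so the centroid is unique.

13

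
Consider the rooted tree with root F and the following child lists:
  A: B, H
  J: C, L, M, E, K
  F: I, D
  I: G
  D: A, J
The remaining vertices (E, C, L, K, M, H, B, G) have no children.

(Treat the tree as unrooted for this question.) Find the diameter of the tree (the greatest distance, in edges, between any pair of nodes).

5

A longest path is M–J–D–F–I–G, with 5 edges.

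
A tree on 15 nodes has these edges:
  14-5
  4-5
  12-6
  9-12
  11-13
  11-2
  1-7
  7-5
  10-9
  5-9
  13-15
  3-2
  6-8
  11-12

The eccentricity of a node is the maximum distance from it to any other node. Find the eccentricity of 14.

Distances from 14 peak at 6, attained at 3 (15 also at distance 6).
14–5–9–12–11–2–3

6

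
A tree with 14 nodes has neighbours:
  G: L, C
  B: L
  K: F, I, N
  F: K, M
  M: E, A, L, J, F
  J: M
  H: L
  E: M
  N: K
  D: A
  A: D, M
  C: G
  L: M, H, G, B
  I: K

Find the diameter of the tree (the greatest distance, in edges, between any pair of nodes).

BFS from N reaches C last, at distance 6; BFS from C confirms no node is farther.
Path: N - K - F - M - L - G - C.

6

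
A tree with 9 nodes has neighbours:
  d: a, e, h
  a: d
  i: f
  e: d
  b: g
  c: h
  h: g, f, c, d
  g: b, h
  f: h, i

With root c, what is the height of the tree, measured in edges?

3

The longest root-to-leaf path is c → h → d → e (3 edges).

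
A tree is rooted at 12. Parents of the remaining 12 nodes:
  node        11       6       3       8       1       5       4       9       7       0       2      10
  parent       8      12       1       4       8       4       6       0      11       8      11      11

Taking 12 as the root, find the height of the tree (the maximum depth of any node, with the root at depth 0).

5

The longest root-to-leaf path is 12–6–4–8–11–2 (5 edges).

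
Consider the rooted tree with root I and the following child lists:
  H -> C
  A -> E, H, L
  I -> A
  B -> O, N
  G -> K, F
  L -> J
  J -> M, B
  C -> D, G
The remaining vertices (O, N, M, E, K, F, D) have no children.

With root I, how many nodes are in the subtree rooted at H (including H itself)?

6

H's subtree: {H, C, G, D, F, K}, size 6.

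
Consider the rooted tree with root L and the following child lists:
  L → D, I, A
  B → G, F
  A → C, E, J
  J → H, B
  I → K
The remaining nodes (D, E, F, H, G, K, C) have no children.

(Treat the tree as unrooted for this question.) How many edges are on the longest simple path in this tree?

Starting from K, a farthest node is F at distance 6.
One longest path: K-I-L-A-J-B-F.
So the diameter is 6.

6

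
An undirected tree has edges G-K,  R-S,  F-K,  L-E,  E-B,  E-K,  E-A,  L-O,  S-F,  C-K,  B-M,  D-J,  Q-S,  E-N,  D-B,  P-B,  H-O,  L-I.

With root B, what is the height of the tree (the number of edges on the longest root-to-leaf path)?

A deepest node is R, reached by B → E → K → F → S → R.
That path has 5 edges, so the height is 5.

5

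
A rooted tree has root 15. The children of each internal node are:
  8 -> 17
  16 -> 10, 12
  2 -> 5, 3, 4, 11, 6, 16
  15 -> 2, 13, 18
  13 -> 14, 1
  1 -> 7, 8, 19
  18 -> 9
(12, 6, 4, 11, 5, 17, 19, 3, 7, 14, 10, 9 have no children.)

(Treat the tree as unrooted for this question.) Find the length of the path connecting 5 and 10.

3

Walking from 5: 5–2–16–10. Length 3.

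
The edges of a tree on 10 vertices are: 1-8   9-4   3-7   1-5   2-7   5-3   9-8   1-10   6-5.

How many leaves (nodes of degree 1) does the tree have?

The leaves are 2, 4, 6, 10.
That is 4 leaves.

4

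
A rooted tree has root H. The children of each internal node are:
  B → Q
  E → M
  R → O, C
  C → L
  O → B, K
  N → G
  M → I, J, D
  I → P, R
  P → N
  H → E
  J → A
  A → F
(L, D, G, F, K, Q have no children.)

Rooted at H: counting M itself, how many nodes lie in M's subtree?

Descendants of M (including itself): M, I, J, D, P, R, A, N, O, C, F, G, B, K, L, Q. That's 16.

16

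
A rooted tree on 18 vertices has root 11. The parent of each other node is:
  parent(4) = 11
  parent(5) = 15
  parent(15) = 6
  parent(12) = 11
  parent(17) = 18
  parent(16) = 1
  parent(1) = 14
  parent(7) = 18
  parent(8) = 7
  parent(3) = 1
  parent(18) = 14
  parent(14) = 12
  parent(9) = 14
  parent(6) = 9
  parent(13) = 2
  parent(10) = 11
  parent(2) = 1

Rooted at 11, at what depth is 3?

4

Path from 11 to 3: 11 – 12 – 14 – 1 – 3, which has 4 edges.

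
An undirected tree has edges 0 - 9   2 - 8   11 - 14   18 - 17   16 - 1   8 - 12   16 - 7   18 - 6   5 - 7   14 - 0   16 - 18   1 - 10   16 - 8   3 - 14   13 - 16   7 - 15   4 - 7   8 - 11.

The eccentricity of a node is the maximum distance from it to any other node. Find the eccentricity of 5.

7

The node farthest from 5 is 9, via 5–7–16–8–11–14–0–9 — 7 edges.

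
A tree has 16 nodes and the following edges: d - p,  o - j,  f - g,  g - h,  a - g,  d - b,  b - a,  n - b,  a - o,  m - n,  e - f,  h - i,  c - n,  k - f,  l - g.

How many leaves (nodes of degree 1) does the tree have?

Exactly 8 nodes have a single neighbour: c, e, i, j, k, l, m, p.

8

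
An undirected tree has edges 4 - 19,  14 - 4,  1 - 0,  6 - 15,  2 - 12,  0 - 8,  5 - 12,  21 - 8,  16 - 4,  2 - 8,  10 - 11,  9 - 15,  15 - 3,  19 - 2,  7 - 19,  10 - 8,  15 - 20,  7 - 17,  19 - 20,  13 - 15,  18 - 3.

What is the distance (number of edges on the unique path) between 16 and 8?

The path is 16 - 4 - 19 - 2 - 8, which has 4 edges.

4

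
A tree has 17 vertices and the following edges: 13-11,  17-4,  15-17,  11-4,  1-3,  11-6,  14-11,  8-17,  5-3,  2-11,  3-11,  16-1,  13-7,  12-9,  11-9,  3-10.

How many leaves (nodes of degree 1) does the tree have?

Degree-1 nodes: 2, 5, 6, 7, 8, 10, 12, 14, 15, 16 — 10 of them.

10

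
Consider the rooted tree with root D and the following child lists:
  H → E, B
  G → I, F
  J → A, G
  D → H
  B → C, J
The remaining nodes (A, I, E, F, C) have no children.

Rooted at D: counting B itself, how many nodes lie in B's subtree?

Descendants of B (including itself): B, J, C, G, A, F, I. That's 7.

7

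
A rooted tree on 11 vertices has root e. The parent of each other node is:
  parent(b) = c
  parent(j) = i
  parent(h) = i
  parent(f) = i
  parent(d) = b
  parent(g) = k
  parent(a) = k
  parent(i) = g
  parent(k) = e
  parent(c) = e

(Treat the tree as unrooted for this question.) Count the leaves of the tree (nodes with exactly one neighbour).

5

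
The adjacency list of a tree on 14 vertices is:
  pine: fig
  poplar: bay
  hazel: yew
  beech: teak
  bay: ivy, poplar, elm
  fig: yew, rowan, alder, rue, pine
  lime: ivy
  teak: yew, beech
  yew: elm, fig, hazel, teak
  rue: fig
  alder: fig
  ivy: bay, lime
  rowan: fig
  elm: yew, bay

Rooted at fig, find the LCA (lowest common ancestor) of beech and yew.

beech's ancestor chain is beech, teak, yew, fig and yew's is yew, fig; they first meet at yew.

yew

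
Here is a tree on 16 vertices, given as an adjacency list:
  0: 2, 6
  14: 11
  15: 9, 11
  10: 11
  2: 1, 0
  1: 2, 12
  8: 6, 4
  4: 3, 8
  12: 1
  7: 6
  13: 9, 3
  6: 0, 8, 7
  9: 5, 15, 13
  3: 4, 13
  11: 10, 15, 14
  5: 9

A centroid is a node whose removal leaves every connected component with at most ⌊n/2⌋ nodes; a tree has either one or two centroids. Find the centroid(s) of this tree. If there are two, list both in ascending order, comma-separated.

If 3 is removed the pieces have sizes 8, 7, all ≤ ⌊16/2⌋ = 8.
4 is adjacent to 3 and is also a centroid (the largest component after removing it is likewise 8).

3, 4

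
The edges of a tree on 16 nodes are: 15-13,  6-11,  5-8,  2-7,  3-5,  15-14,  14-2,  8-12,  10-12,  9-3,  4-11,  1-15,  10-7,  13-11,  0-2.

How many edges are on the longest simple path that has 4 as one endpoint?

Distances from 4 peak at 12, attained at 9.
4 – 11 – 13 – 15 – 14 – 2 – 7 – 10 – 12 – 8 – 5 – 3 – 9

12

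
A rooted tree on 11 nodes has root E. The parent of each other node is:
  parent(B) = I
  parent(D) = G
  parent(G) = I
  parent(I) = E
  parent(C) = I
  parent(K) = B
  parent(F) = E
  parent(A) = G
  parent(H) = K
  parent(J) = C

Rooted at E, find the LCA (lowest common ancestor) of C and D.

C's ancestor chain is C, I, E and D's is D, G, I, E; they first meet at I.

I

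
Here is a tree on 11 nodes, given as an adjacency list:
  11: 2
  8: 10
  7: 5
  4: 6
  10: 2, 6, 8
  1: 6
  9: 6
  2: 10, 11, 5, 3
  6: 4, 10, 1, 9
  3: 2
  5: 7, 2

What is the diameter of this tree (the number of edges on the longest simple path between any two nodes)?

5

BFS from 7 reaches 1 last, at distance 5; BFS from 1 confirms no node is farther.
Path: 7–5–2–10–6–1.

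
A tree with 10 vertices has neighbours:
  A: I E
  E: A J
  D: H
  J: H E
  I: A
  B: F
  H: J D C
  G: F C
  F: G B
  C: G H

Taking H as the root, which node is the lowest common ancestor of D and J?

Path D→root: D H; path J→root: J H.
First common node: H.

H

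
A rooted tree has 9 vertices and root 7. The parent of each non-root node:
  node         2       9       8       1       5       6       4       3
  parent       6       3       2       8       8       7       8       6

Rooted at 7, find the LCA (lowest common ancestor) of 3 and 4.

6

Ancestors of 3 (toward the root): 3, 6, 7.
Ancestors of 4: 4, 8, 2, 6, 7.
The deepest node appearing in both lists is 6.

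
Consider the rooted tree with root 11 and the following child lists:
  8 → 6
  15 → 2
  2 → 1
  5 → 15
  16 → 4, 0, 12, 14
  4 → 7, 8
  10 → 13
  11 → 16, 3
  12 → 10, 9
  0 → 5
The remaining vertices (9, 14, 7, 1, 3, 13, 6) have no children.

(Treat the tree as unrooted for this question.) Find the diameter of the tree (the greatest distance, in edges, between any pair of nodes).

A longest path is 1-2-15-5-0-16-4-8-6, with 8 edges.

8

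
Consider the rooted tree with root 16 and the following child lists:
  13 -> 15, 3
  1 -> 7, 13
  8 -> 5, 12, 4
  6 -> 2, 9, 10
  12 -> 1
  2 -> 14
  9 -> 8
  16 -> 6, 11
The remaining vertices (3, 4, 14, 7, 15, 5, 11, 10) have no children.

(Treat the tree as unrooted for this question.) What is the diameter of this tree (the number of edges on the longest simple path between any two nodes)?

A longest path is 3–13–1–12–8–9–6–2–14, with 8 edges.

8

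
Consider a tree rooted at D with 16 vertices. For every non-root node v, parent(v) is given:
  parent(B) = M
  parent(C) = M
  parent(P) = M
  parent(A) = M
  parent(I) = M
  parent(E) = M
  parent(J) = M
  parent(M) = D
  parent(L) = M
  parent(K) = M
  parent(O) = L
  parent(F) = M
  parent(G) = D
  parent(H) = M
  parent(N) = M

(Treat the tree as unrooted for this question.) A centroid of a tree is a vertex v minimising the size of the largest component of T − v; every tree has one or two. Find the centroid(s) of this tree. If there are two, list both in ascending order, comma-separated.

M

Delete M: the remaining components have sizes 2, 2, 1, 1, 1, 1, 1, 1, 1, 1, 1, 1, 1. Max 2 ≤ 8, so M is a centroid.
Every other node leaves some component of size > 8, so the centroid is unique.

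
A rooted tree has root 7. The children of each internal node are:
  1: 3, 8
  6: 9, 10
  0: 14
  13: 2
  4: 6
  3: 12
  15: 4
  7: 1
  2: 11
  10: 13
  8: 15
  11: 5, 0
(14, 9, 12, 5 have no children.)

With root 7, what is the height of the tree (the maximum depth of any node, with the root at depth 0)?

11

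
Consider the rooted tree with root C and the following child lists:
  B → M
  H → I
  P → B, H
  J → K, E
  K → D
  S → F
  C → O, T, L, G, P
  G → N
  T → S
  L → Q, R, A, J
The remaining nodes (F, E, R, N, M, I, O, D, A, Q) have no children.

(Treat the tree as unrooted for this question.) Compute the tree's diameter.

Starting from I, a farthest node is D at distance 7.
One longest path: I–H–P–C–L–J–K–D.
So the diameter is 7.

7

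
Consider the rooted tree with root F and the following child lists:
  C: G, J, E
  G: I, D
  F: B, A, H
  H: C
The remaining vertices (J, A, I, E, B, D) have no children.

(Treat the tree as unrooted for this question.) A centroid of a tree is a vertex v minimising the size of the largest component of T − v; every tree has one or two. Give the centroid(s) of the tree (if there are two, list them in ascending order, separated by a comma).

C

If C is removed the pieces have sizes 4, 3, 1, 1, all ≤ ⌊10/2⌋ = 5.
No neighbour of C does as well, so C is the unique centroid.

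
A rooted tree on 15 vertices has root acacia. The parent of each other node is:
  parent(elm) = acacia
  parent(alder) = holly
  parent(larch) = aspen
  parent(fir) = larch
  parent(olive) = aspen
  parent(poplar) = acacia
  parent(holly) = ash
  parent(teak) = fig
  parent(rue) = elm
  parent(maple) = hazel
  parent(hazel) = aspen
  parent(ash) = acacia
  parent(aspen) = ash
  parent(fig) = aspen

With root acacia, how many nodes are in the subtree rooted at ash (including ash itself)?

ash's subtree: {ash, aspen, holly, fig, olive, hazel, larch, alder, teak, maple, fir}, size 11.

11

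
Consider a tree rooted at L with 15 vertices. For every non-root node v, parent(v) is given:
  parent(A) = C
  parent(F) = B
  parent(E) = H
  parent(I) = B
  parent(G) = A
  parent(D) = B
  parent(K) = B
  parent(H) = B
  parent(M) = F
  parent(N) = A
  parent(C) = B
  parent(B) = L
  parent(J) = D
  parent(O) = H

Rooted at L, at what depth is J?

3

L–B–D–J — 3 edges.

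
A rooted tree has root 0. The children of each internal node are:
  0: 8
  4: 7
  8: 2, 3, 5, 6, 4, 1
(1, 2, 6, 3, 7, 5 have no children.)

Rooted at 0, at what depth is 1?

Climbing from 1 to the root: 1 – 8 – 0. That's 2 steps.

2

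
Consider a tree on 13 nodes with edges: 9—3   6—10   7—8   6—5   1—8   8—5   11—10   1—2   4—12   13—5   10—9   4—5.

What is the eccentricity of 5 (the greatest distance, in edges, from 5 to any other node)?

4

Distances from 5 peak at 4, attained at 3.
5 – 6 – 10 – 9 – 3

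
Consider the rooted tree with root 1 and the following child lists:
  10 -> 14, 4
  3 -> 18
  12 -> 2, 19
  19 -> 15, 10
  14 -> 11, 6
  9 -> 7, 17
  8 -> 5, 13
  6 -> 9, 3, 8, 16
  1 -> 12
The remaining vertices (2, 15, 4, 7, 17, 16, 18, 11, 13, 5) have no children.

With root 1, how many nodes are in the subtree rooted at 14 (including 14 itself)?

12

The subtree rooted at 14 contains: 14, 11, 6, 9, 8, 16, 3, 7, 17, 13, 5, 18 — 12 nodes.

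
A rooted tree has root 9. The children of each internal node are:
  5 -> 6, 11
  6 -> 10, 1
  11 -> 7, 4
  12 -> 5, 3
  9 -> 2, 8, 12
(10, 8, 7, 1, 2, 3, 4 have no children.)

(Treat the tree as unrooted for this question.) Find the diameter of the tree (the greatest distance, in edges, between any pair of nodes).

5

Starting from 2, a farthest node is 1 at distance 5.
One longest path: 2 - 9 - 12 - 5 - 6 - 1.
So the diameter is 5.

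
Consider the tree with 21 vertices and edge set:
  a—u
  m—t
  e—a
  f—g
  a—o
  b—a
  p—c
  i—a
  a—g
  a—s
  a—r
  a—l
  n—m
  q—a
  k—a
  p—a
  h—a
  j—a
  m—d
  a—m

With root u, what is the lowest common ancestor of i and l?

a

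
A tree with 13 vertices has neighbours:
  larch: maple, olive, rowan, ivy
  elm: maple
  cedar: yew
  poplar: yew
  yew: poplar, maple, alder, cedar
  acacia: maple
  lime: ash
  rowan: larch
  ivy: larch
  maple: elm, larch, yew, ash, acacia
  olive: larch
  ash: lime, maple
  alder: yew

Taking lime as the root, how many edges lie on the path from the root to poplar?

Climbing from poplar to the root: poplar → yew → maple → ash → lime. That's 4 steps.

4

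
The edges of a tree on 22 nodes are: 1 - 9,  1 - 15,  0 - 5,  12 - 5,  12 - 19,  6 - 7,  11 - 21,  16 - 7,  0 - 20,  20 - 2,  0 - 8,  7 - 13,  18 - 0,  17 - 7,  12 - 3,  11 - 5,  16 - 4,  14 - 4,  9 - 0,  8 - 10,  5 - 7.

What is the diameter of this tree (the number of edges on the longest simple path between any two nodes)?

8

BFS from 14 reaches 15 last, at distance 8; BFS from 15 confirms no node is farther.
Path: 14 – 4 – 16 – 7 – 5 – 0 – 9 – 1 – 15.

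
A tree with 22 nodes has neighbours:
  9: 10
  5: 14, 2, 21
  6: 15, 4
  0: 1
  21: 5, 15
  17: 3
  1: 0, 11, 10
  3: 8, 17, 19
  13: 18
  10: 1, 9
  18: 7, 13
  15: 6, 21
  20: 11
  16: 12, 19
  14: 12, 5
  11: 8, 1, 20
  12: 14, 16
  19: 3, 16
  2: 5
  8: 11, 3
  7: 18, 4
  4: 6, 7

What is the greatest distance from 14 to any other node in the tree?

The node farthest from 14 is 9, via 14 – 12 – 16 – 19 – 3 – 8 – 11 – 1 – 10 – 9 — 9 edges.

9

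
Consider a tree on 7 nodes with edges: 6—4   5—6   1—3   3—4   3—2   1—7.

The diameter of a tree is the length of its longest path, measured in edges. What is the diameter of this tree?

Starting from 5, a farthest node is 7 at distance 5.
One longest path: 5 - 6 - 4 - 3 - 1 - 7.
So the diameter is 5.

5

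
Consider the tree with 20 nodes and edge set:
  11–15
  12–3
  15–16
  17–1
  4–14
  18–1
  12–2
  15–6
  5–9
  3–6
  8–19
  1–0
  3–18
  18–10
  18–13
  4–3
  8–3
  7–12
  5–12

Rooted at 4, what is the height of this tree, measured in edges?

4

The longest root-to-leaf path is 4-3-18-1-17 (4 edges).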